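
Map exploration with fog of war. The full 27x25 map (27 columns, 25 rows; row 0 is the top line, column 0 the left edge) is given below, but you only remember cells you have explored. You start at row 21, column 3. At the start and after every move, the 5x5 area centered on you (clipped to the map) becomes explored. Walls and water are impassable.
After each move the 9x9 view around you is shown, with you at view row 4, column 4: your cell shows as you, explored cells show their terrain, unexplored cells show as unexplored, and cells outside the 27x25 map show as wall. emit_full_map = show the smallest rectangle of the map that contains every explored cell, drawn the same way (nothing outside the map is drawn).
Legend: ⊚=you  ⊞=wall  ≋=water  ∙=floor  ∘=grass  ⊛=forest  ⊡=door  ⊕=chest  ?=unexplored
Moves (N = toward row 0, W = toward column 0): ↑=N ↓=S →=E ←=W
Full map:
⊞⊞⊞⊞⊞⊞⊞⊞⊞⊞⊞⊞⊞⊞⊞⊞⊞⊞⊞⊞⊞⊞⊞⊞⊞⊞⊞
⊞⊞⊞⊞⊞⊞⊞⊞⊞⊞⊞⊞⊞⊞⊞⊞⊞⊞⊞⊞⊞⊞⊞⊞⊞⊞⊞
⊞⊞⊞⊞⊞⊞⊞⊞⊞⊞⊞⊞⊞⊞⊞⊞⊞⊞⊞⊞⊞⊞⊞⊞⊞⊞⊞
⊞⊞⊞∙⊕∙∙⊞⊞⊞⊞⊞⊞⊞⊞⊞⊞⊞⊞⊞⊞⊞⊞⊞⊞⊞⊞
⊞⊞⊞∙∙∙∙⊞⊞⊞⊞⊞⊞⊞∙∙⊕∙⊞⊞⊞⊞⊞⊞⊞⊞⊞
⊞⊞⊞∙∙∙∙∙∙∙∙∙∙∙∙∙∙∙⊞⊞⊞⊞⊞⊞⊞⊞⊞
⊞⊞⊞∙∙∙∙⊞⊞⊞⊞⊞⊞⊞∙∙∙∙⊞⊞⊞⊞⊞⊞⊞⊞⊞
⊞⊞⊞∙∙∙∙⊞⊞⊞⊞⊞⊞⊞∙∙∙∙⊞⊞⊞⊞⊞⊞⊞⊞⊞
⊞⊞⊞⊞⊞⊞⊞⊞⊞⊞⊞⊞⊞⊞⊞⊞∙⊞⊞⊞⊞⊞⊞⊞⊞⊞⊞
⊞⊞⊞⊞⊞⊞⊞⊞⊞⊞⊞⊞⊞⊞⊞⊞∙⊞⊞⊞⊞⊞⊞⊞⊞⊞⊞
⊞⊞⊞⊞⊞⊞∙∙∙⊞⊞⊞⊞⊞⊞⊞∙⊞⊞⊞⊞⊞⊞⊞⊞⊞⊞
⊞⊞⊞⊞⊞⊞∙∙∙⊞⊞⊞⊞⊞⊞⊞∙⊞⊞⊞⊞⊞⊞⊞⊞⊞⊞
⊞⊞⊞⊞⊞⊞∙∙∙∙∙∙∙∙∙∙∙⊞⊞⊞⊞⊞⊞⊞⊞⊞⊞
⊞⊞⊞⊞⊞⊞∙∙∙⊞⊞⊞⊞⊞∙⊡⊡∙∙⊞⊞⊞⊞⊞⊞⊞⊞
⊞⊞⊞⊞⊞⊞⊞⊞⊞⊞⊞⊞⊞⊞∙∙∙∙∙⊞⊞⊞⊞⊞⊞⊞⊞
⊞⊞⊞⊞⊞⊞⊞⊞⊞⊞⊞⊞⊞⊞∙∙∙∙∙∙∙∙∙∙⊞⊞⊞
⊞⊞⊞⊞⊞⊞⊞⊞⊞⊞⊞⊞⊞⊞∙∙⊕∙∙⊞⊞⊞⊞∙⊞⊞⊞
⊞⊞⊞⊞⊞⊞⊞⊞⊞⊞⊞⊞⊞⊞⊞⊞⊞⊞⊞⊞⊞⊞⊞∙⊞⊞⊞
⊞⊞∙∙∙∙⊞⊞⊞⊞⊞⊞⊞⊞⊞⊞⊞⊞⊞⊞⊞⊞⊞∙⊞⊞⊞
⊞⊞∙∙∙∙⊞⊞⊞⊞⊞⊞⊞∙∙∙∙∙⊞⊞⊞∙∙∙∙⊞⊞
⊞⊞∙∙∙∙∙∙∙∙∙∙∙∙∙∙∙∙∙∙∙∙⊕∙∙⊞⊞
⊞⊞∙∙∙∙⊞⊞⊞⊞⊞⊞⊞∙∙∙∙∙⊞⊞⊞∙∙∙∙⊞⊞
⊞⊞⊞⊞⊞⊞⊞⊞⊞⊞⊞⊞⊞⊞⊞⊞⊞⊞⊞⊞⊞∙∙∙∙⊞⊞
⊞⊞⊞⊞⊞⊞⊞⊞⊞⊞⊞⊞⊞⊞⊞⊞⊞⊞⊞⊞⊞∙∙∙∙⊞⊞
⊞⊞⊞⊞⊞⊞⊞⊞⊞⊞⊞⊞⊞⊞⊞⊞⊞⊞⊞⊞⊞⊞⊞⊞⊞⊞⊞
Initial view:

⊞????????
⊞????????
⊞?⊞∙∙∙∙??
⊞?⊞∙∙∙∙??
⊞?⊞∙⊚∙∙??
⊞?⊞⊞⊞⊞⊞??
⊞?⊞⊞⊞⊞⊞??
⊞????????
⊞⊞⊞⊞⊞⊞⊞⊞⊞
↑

⊞????????
⊞????????
⊞?⊞∙∙∙∙??
⊞?⊞∙∙∙∙??
⊞?⊞∙⊚∙∙??
⊞?⊞∙∙∙∙??
⊞?⊞⊞⊞⊞⊞??
⊞?⊞⊞⊞⊞⊞??
⊞????????

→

?????????
?????????
?⊞∙∙∙∙⊞??
?⊞∙∙∙∙⊞??
?⊞∙∙⊚∙∙??
?⊞∙∙∙∙⊞??
?⊞⊞⊞⊞⊞⊞??
?⊞⊞⊞⊞⊞???
?????????

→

?????????
?????????
⊞∙∙∙∙⊞⊞??
⊞∙∙∙∙⊞⊞??
⊞∙∙∙⊚∙∙??
⊞∙∙∙∙⊞⊞??
⊞⊞⊞⊞⊞⊞⊞??
⊞⊞⊞⊞⊞????
?????????

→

?????????
?????????
∙∙∙∙⊞⊞⊞??
∙∙∙∙⊞⊞⊞??
∙∙∙∙⊚∙∙??
∙∙∙∙⊞⊞⊞??
⊞⊞⊞⊞⊞⊞⊞??
⊞⊞⊞⊞?????
?????????

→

?????????
?????????
∙∙∙⊞⊞⊞⊞??
∙∙∙⊞⊞⊞⊞??
∙∙∙∙⊚∙∙??
∙∙∙⊞⊞⊞⊞??
⊞⊞⊞⊞⊞⊞⊞??
⊞⊞⊞??????
?????????

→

?????????
?????????
∙∙⊞⊞⊞⊞⊞??
∙∙⊞⊞⊞⊞⊞??
∙∙∙∙⊚∙∙??
∙∙⊞⊞⊞⊞⊞??
⊞⊞⊞⊞⊞⊞⊞??
⊞⊞???????
?????????

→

?????????
?????????
∙⊞⊞⊞⊞⊞⊞??
∙⊞⊞⊞⊞⊞⊞??
∙∙∙∙⊚∙∙??
∙⊞⊞⊞⊞⊞⊞??
⊞⊞⊞⊞⊞⊞⊞??
⊞????????
?????????

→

?????????
?????????
⊞⊞⊞⊞⊞⊞⊞??
⊞⊞⊞⊞⊞⊞⊞??
∙∙∙∙⊚∙∙??
⊞⊞⊞⊞⊞⊞⊞??
⊞⊞⊞⊞⊞⊞⊞??
?????????
?????????

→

?????????
?????????
⊞⊞⊞⊞⊞⊞⊞??
⊞⊞⊞⊞⊞⊞∙??
∙∙∙∙⊚∙∙??
⊞⊞⊞⊞⊞⊞∙??
⊞⊞⊞⊞⊞⊞⊞??
?????????
?????????

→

?????????
?????????
⊞⊞⊞⊞⊞⊞⊞??
⊞⊞⊞⊞⊞∙∙??
∙∙∙∙⊚∙∙??
⊞⊞⊞⊞⊞∙∙??
⊞⊞⊞⊞⊞⊞⊞??
?????????
?????????

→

?????????
?????????
⊞⊞⊞⊞⊞⊞⊞??
⊞⊞⊞⊞∙∙∙??
∙∙∙∙⊚∙∙??
⊞⊞⊞⊞∙∙∙??
⊞⊞⊞⊞⊞⊞⊞??
?????????
?????????

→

?????????
?????????
⊞⊞⊞⊞⊞⊞⊞??
⊞⊞⊞∙∙∙∙??
∙∙∙∙⊚∙∙??
⊞⊞⊞∙∙∙∙??
⊞⊞⊞⊞⊞⊞⊞??
?????????
?????????

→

?????????
?????????
⊞⊞⊞⊞⊞⊞⊞??
⊞⊞∙∙∙∙∙??
∙∙∙∙⊚∙∙??
⊞⊞∙∙∙∙∙??
⊞⊞⊞⊞⊞⊞⊞??
?????????
?????????

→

?????????
?????????
⊞⊞⊞⊞⊞⊞⊞??
⊞∙∙∙∙∙⊞??
∙∙∙∙⊚∙∙??
⊞∙∙∙∙∙⊞??
⊞⊞⊞⊞⊞⊞⊞??
?????????
?????????

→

?????????
?????????
⊞⊞⊞⊞⊞⊞⊞??
∙∙∙∙∙⊞⊞??
∙∙∙∙⊚∙∙??
∙∙∙∙∙⊞⊞??
⊞⊞⊞⊞⊞⊞⊞??
?????????
?????????

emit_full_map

⊞∙∙∙∙⊞⊞⊞⊞⊞⊞⊞⊞⊞⊞⊞⊞⊞⊞
⊞∙∙∙∙⊞⊞⊞⊞⊞⊞⊞∙∙∙∙∙⊞⊞
⊞∙∙∙∙∙∙∙∙∙∙∙∙∙∙∙⊚∙∙
⊞∙∙∙∙⊞⊞⊞⊞⊞⊞⊞∙∙∙∙∙⊞⊞
⊞⊞⊞⊞⊞⊞⊞⊞⊞⊞⊞⊞⊞⊞⊞⊞⊞⊞⊞
⊞⊞⊞⊞⊞??????????????

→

?????????
?????????
⊞⊞⊞⊞⊞⊞⊞??
∙∙∙∙⊞⊞⊞??
∙∙∙∙⊚∙∙??
∙∙∙∙⊞⊞⊞??
⊞⊞⊞⊞⊞⊞⊞??
?????????
?????????

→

?????????
?????????
⊞⊞⊞⊞⊞⊞⊞??
∙∙∙⊞⊞⊞∙??
∙∙∙∙⊚∙∙??
∙∙∙⊞⊞⊞∙??
⊞⊞⊞⊞⊞⊞∙??
?????????
?????????

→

?????????
?????????
⊞⊞⊞⊞⊞⊞⊞??
∙∙⊞⊞⊞∙∙??
∙∙∙∙⊚∙⊕??
∙∙⊞⊞⊞∙∙??
⊞⊞⊞⊞⊞∙∙??
?????????
?????????

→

?????????
?????????
⊞⊞⊞⊞⊞⊞∙??
∙⊞⊞⊞∙∙∙??
∙∙∙∙⊚⊕∙??
∙⊞⊞⊞∙∙∙??
⊞⊞⊞⊞∙∙∙??
?????????
?????????

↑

?????????
?????????
??⊞⊞⊞⊞∙??
⊞⊞⊞⊞⊞⊞∙??
∙⊞⊞⊞⊚∙∙??
∙∙∙∙∙⊕∙??
∙⊞⊞⊞∙∙∙??
⊞⊞⊞⊞∙∙∙??
?????????

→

?????????
?????????
?⊞⊞⊞⊞∙⊞??
⊞⊞⊞⊞⊞∙⊞??
⊞⊞⊞∙⊚∙∙??
∙∙∙∙⊕∙∙??
⊞⊞⊞∙∙∙∙??
⊞⊞⊞∙∙∙???
?????????

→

????????⊞
????????⊞
⊞⊞⊞⊞∙⊞⊞?⊞
⊞⊞⊞⊞∙⊞⊞?⊞
⊞⊞∙∙⊚∙⊞?⊞
∙∙∙⊕∙∙⊞?⊞
⊞⊞∙∙∙∙⊞?⊞
⊞⊞∙∙∙???⊞
????????⊞

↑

????????⊞
????????⊞
??⊞⊞∙⊞⊞?⊞
⊞⊞⊞⊞∙⊞⊞?⊞
⊞⊞⊞⊞⊚⊞⊞?⊞
⊞⊞∙∙∙∙⊞?⊞
∙∙∙⊕∙∙⊞?⊞
⊞⊞∙∙∙∙⊞?⊞
⊞⊞∙∙∙???⊞

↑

????????⊞
????????⊞
??∙∙∙⊞⊞?⊞
??⊞⊞∙⊞⊞?⊞
⊞⊞⊞⊞⊚⊞⊞?⊞
⊞⊞⊞⊞∙⊞⊞?⊞
⊞⊞∙∙∙∙⊞?⊞
∙∙∙⊕∙∙⊞?⊞
⊞⊞∙∙∙∙⊞?⊞

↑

????????⊞
????????⊞
??⊞⊞⊞⊞⊞?⊞
??∙∙∙⊞⊞?⊞
??⊞⊞⊚⊞⊞?⊞
⊞⊞⊞⊞∙⊞⊞?⊞
⊞⊞⊞⊞∙⊞⊞?⊞
⊞⊞∙∙∙∙⊞?⊞
∙∙∙⊕∙∙⊞?⊞

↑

????????⊞
????????⊞
??⊞⊞⊞⊞⊞?⊞
??⊞⊞⊞⊞⊞?⊞
??∙∙⊚⊞⊞?⊞
??⊞⊞∙⊞⊞?⊞
⊞⊞⊞⊞∙⊞⊞?⊞
⊞⊞⊞⊞∙⊞⊞?⊞
⊞⊞∙∙∙∙⊞?⊞

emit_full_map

????????????????????⊞⊞⊞⊞⊞
????????????????????⊞⊞⊞⊞⊞
????????????????????∙∙⊚⊞⊞
????????????????????⊞⊞∙⊞⊞
??????????????????⊞⊞⊞⊞∙⊞⊞
⊞∙∙∙∙⊞⊞⊞⊞⊞⊞⊞⊞⊞⊞⊞⊞⊞⊞⊞⊞⊞∙⊞⊞
⊞∙∙∙∙⊞⊞⊞⊞⊞⊞⊞∙∙∙∙∙⊞⊞⊞∙∙∙∙⊞
⊞∙∙∙∙∙∙∙∙∙∙∙∙∙∙∙∙∙∙∙∙⊕∙∙⊞
⊞∙∙∙∙⊞⊞⊞⊞⊞⊞⊞∙∙∙∙∙⊞⊞⊞∙∙∙∙⊞
⊞⊞⊞⊞⊞⊞⊞⊞⊞⊞⊞⊞⊞⊞⊞⊞⊞⊞⊞⊞∙∙∙??
⊞⊞⊞⊞⊞????????????????????

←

?????????
?????????
??⊞⊞⊞⊞⊞⊞?
??⊞⊞⊞⊞⊞⊞?
??∙∙⊚∙⊞⊞?
??⊞⊞⊞∙⊞⊞?
?⊞⊞⊞⊞∙⊞⊞?
⊞⊞⊞⊞⊞∙⊞⊞?
⊞⊞⊞∙∙∙∙⊞?

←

?????????
?????????
??⊞⊞⊞⊞⊞⊞⊞
??⊞⊞⊞⊞⊞⊞⊞
??∙∙⊚∙∙⊞⊞
??⊞⊞⊞⊞∙⊞⊞
??⊞⊞⊞⊞∙⊞⊞
⊞⊞⊞⊞⊞⊞∙⊞⊞
∙⊞⊞⊞∙∙∙∙⊞

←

?????????
?????????
??∙⊞⊞⊞⊞⊞⊞
??∙⊞⊞⊞⊞⊞⊞
??∙∙⊚∙∙∙⊞
??∙⊞⊞⊞⊞∙⊞
??⊞⊞⊞⊞⊞∙⊞
⊞⊞⊞⊞⊞⊞⊞∙⊞
∙∙⊞⊞⊞∙∙∙∙

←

?????????
?????????
??∙∙⊞⊞⊞⊞⊞
??∙∙⊞⊞⊞⊞⊞
??∙∙⊚∙∙∙∙
??∙∙⊞⊞⊞⊞∙
??⊞⊞⊞⊞⊞⊞∙
⊞⊞⊞⊞⊞⊞⊞⊞∙
∙∙∙⊞⊞⊞∙∙∙

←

?????????
?????????
??⊡∙∙⊞⊞⊞⊞
??∙∙∙⊞⊞⊞⊞
??∙∙⊚∙∙∙∙
??⊕∙∙⊞⊞⊞⊞
??⊞⊞⊞⊞⊞⊞⊞
⊞⊞⊞⊞⊞⊞⊞⊞⊞
∙∙∙∙⊞⊞⊞∙∙

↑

?????????
?????????
??∙⊞⊞⊞⊞??
??⊡∙∙⊞⊞⊞⊞
??∙∙⊚⊞⊞⊞⊞
??∙∙∙∙∙∙∙
??⊕∙∙⊞⊞⊞⊞
??⊞⊞⊞⊞⊞⊞⊞
⊞⊞⊞⊞⊞⊞⊞⊞⊞

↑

?????????
?????????
??∙⊞⊞⊞⊞??
??∙⊞⊞⊞⊞??
??⊡∙⊚⊞⊞⊞⊞
??∙∙∙⊞⊞⊞⊞
??∙∙∙∙∙∙∙
??⊕∙∙⊞⊞⊞⊞
??⊞⊞⊞⊞⊞⊞⊞

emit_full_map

???????????????∙⊞⊞⊞⊞?????
???????????????∙⊞⊞⊞⊞?????
???????????????⊡∙⊚⊞⊞⊞⊞⊞⊞⊞
???????????????∙∙∙⊞⊞⊞⊞⊞⊞⊞
???????????????∙∙∙∙∙∙∙∙⊞⊞
???????????????⊕∙∙⊞⊞⊞⊞∙⊞⊞
???????????????⊞⊞⊞⊞⊞⊞⊞∙⊞⊞
⊞∙∙∙∙⊞⊞⊞⊞⊞⊞⊞⊞⊞⊞⊞⊞⊞⊞⊞⊞⊞∙⊞⊞
⊞∙∙∙∙⊞⊞⊞⊞⊞⊞⊞∙∙∙∙∙⊞⊞⊞∙∙∙∙⊞
⊞∙∙∙∙∙∙∙∙∙∙∙∙∙∙∙∙∙∙∙∙⊕∙∙⊞
⊞∙∙∙∙⊞⊞⊞⊞⊞⊞⊞∙∙∙∙∙⊞⊞⊞∙∙∙∙⊞
⊞⊞⊞⊞⊞⊞⊞⊞⊞⊞⊞⊞⊞⊞⊞⊞⊞⊞⊞⊞∙∙∙??
⊞⊞⊞⊞⊞????????????????????


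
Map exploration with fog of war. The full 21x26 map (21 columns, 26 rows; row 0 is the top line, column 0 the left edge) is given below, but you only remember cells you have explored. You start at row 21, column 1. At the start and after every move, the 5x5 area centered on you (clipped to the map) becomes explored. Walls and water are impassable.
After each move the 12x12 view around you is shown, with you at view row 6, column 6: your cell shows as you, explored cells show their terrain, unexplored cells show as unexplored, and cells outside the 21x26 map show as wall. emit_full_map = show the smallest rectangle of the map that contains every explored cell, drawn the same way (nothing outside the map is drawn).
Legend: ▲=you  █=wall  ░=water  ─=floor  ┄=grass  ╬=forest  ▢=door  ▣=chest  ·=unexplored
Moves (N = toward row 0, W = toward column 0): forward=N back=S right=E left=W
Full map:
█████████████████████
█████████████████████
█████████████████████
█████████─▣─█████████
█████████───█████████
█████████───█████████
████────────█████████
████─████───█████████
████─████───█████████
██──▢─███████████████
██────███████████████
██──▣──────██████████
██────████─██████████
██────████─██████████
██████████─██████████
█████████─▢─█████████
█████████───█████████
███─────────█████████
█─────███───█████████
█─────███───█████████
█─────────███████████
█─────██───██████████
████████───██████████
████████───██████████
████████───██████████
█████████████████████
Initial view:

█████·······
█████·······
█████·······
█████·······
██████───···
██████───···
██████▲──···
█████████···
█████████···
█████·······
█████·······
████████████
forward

█████·······
█████·······
█████·······
█████·······
██████───···
██████───···
██████▲──···
██████───···
█████████···
█████████···
█████·······
█████·······

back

█████·······
█████·······
█████·······
██████───···
██████───···
██████───···
██████▲──···
█████████···
█████████···
█████·······
█████·······
████████████

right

████········
████········
████········
█████───····
█████────···
█████────···
█████─▲──···
█████████···
█████████···
████········
████········
████████████

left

█████·······
█████·······
█████·······
██████───···
██████────··
██████────··
██████▲───··
██████████··
██████████··
█████·······
█████·······
████████████

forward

█████·······
█████·······
█████·······
█████·······
██████───···
██████────··
██████▲───··
██████────··
██████████··
██████████··
█████·······
█████·······

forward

█████·······
█████·······
█████·······
█████·······
████████─···
██████───···
██████▲───··
██████────··
██████────··
██████████··
██████████··
█████·······

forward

█████·······
█████·······
█████·······
█████·······
█████████···
████████─···
██████▲──···
██████────··
██████────··
██████────··
██████████··
██████████··

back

█████·······
█████·······
█████·······
█████████···
████████─···
██████───···
██████▲───··
██████────··
██████────··
██████████··
██████████··
█████·······

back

█████·······
█████·······
█████████···
████████─···
██████───···
██████────··
██████▲───··
██████────··
██████████··
██████████··
█████·······
█████·······

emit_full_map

████·
███─·
█───·
█────
█▲───
█────
█████
█████

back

█████·······
█████████···
████████─···
██████───···
██████────··
██████────··
██████▲───··
██████████··
██████████··
█████·······
█████·······
████████████

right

████········
████████····
███████─····
█████───····
█████────···
█████────···
█████─▲──···
█████████···
█████████···
████········
████········
████████████

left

█████·······
█████████···
████████─···
██████───···
██████────··
██████────··
██████▲───··
██████████··
██████████··
█████·······
█████·······
████████████

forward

█████·······
█████·······
█████████···
████████─···
██████───···
██████────··
██████▲───··
██████────··
██████████··
██████████··
█████·······
█████·······


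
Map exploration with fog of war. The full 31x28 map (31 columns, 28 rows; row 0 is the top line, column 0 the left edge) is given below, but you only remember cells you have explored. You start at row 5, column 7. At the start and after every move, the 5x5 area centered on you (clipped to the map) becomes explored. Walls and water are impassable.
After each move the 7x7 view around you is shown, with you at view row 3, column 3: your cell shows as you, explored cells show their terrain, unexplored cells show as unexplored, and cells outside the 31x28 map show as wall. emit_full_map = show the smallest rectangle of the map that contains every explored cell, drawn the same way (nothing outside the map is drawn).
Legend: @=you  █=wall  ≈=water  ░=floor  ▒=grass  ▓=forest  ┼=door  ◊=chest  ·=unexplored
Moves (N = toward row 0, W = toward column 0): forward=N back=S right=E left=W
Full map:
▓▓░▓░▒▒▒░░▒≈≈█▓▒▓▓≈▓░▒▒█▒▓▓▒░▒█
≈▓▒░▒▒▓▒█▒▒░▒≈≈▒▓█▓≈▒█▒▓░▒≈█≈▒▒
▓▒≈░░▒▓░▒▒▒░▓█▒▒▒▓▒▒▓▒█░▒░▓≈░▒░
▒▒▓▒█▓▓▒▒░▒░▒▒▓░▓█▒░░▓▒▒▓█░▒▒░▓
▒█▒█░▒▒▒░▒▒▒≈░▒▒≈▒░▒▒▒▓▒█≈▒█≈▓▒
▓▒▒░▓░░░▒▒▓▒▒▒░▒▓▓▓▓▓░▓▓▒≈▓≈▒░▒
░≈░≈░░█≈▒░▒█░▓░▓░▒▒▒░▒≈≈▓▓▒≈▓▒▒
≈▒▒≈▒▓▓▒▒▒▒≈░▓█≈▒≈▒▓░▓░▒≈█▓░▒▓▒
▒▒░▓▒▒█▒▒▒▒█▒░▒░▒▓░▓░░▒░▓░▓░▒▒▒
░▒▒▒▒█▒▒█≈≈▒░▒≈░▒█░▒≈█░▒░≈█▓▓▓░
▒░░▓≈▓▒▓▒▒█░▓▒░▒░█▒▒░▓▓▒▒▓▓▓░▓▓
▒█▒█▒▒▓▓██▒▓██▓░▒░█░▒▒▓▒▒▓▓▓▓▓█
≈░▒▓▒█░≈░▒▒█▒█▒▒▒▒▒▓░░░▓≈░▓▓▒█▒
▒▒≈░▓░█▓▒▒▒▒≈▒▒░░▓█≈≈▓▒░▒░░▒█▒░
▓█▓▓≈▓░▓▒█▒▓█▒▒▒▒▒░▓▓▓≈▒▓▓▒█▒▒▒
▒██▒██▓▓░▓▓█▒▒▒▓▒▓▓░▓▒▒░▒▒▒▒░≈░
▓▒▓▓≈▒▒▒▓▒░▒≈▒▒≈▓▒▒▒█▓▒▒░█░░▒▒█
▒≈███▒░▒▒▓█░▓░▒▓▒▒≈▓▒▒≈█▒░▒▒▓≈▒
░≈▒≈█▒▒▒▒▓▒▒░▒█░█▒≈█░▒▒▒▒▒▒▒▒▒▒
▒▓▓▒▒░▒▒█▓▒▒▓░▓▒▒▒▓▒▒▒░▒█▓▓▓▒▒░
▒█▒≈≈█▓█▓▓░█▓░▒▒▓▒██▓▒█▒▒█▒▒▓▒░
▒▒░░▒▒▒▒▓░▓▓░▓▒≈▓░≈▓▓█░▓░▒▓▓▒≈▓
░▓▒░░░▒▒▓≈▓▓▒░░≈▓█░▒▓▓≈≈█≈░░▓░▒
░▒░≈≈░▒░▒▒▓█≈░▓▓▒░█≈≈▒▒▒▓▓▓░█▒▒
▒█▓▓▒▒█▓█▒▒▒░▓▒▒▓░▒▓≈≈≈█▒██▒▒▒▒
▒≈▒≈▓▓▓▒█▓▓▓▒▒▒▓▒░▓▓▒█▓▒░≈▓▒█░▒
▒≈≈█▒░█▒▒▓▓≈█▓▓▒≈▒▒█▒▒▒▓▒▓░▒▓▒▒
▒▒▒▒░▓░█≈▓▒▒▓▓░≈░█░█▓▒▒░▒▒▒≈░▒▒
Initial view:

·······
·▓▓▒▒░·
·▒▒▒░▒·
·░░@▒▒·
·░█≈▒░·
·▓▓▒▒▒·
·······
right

·······
▓▓▒▒░▒·
▒▒▒░▒▒·
░░░@▒▓·
░█≈▒░▒·
▓▓▒▒▒▒·
·······

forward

·······
·▓░▒▒▒·
▓▓▒▒░▒·
▒▒▒@▒▒·
░░░▒▒▓·
░█≈▒░▒·
▓▓▒▒▒▒·

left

·······
·▒▓░▒▒▒
·▓▓▒▒░▒
·▒▒@░▒▒
·░░░▒▒▓
·░█≈▒░▒
·▓▓▒▒▒▒

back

·▒▓░▒▒▒
·▓▓▒▒░▒
·▒▒▒░▒▒
·░░@▒▒▓
·░█≈▒░▒
·▓▓▒▒▒▒
·······

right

▒▓░▒▒▒·
▓▓▒▒░▒·
▒▒▒░▒▒·
░░░@▒▓·
░█≈▒░▒·
▓▓▒▒▒▒·
·······

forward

·······
▒▓░▒▒▒·
▓▓▒▒░▒·
▒▒▒@▒▒·
░░░▒▒▓·
░█≈▒░▒·
▓▓▒▒▒▒·

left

·······
·▒▓░▒▒▒
·▓▓▒▒░▒
·▒▒@░▒▒
·░░░▒▒▓
·░█≈▒░▒
·▓▓▒▒▒▒

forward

·······
·▒▓▒█▒·
·▒▓░▒▒▒
·▓▓@▒░▒
·▒▒▒░▒▒
·░░░▒▒▓
·░█≈▒░▒

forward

███████
·▒▒▒░░·
·▒▓▒█▒·
·▒▓@▒▒▒
·▓▓▒▒░▒
·▒▒▒░▒▒
·░░░▒▒▓

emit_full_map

▒▒▒░░·
▒▓▒█▒·
▒▓@▒▒▒
▓▓▒▒░▒
▒▒▒░▒▒
░░░▒▒▓
░█≈▒░▒
▓▓▒▒▒▒

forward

███████
███████
·▒▒▒░░·
·▒▓@█▒·
·▒▓░▒▒▒
·▓▓▒▒░▒
·▒▒▒░▒▒

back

███████
·▒▒▒░░·
·▒▓▒█▒·
·▒▓@▒▒▒
·▓▓▒▒░▒
·▒▒▒░▒▒
·░░░▒▒▓

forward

███████
███████
·▒▒▒░░·
·▒▓@█▒·
·▒▓░▒▒▒
·▓▓▒▒░▒
·▒▒▒░▒▒

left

███████
███████
·░▒▒▒░░
·▒▒@▒█▒
·░▒▓░▒▒
·█▓▓▒▒░
··▒▒▒░▒

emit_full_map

░▒▒▒░░·
▒▒@▒█▒·
░▒▓░▒▒▒
█▓▓▒▒░▒
·▒▒▒░▒▒
·░░░▒▒▓
·░█≈▒░▒
·▓▓▒▒▒▒

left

███████
███████
·▓░▒▒▒░
·░▒@▓▒█
·░░▒▓░▒
·▒█▓▓▒▒
···▒▒▒░

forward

███████
███████
███████
·▓░@▒▒░
·░▒▒▓▒█
·░░▒▓░▒
·▒█▓▓▒▒

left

███████
███████
███████
·░▓@▒▒▒
·▒░▒▒▓▒
·≈░░▒▓░
··▒█▓▓▒

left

███████
███████
███████
·▓░@░▒▒
·▓▒░▒▒▓
·▒≈░░▒▓
···▒█▓▓

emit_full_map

▓░@░▒▒▒░░·
▓▒░▒▒▓▒█▒·
▒≈░░▒▓░▒▒▒
··▒█▓▓▒▒░▒
····▒▒▒░▒▒
····░░░▒▒▓
····░█≈▒░▒
····▓▓▒▒▒▒

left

███████
███████
███████
█▓▓@▓░▒
█≈▓▒░▒▒
█▓▒≈░░▒
█···▒█▓

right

███████
███████
███████
▓▓░@░▒▒
≈▓▒░▒▒▓
▓▒≈░░▒▓
···▒█▓▓

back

███████
███████
▓▓░▓░▒▒
≈▓▒@▒▒▓
▓▒≈░░▒▓
·▒▓▒█▓▓
·····▒▒

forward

███████
███████
███████
▓▓░@░▒▒
≈▓▒░▒▒▓
▓▒≈░░▒▓
·▒▓▒█▓▓

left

███████
███████
███████
█▓▓@▓░▒
█≈▓▒░▒▒
█▓▒≈░░▒
█·▒▓▒█▓

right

███████
███████
███████
▓▓░@░▒▒
≈▓▒░▒▒▓
▓▒≈░░▒▓
·▒▓▒█▓▓

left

███████
███████
███████
█▓▓@▓░▒
█≈▓▒░▒▒
█▓▒≈░░▒
█·▒▓▒█▓


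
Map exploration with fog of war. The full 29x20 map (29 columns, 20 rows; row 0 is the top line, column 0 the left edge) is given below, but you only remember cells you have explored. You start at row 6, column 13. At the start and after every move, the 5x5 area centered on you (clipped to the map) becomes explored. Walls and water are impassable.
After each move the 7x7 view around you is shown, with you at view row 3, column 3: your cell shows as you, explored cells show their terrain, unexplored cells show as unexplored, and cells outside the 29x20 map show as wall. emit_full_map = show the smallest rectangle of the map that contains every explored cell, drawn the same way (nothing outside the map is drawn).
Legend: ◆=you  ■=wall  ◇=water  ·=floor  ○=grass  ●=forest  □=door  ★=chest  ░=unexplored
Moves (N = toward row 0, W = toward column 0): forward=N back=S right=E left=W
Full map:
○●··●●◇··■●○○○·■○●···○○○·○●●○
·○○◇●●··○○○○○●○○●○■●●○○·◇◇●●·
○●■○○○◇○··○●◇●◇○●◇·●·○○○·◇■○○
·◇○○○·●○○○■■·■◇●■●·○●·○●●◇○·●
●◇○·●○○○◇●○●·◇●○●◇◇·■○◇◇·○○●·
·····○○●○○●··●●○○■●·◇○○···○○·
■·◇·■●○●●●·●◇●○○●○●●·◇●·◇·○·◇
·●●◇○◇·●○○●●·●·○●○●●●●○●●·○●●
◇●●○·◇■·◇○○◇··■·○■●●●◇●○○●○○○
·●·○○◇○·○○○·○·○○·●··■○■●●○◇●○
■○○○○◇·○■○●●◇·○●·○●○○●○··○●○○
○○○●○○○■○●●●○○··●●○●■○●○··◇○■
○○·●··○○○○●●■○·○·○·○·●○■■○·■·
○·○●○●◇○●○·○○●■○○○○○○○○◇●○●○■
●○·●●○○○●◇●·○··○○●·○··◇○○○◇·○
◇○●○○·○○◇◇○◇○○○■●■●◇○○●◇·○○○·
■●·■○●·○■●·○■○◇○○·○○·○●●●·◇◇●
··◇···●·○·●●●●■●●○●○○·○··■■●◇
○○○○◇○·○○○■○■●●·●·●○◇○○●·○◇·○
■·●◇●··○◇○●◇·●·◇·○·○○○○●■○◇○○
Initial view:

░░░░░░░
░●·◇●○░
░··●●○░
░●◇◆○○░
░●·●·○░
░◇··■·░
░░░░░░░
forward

░░░░░░░
░■·■◇●░
░●·◇●○░
░··◆●○░
░●◇●○○░
░●·●·○░
░◇··■·░

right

░░░░░░░
■·■◇●■░
●·◇●○●░
··●◆○○░
●◇●○○●░
●·●·○●░
◇··■·░░

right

░░░░░░░
·■◇●■●░
·◇●○●◇░
·●●◆○■░
◇●○○●○░
·●·○●○░
··■·░░░

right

░░░░░░░
■◇●■●·░
◇●○●◇◇░
●●○◆■●░
●○○●○●░
●·○●○●░
·■·░░░░

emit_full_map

■·■◇●■●·
●·◇●○●◇◇
··●●○◆■●
●◇●○○●○●
●·●·○●○●
◇··■·░░░

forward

░░░░░░░
░◇○●◇·░
■◇●■●·░
◇●○◆◇◇░
●●○○■●░
●○○●○●░
●·○●○●░

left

░░░░░░░
░●◇○●◇·
·■◇●■●·
·◇●◆●◇◇
·●●○○■●
◇●○○●○●
·●·○●○●

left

░░░░░░░
░◇●◇○●◇
■·■◇●■●
●·◇◆○●◇
··●●○○■
●◇●○○●○
●·●·○●○

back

░◇●◇○●◇
■·■◇●■●
●·◇●○●◇
··●◆○○■
●◇●○○●○
●·●·○●○
◇··■·░░

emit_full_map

░◇●◇○●◇·
■·■◇●■●·
●·◇●○●◇◇
··●◆○○■●
●◇●○○●○●
●·●·○●○●
◇··■·░░░

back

■·■◇●■●
●·◇●○●◇
··●●○○■
●◇●◆○●○
●·●·○●○
◇··■·○░
░░░░░░░

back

●·◇●○●◇
··●●○○■
●◇●○○●○
●·●◆○●○
◇··■·○░
░○·○○·░
░░░░░░░

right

·◇●○●◇◇
·●●○○■●
◇●○○●○●
·●·◆●○●
··■·○■░
○·○○·●░
░░░░░░░

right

◇●○●◇◇░
●●○○■●░
●○○●○●░
●·○◆○●░
·■·○■●░
·○○·●·░
░░░░░░░

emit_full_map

░◇●◇○●◇·
■·■◇●■●·
●·◇●○●◇◇
··●●○○■●
●◇●○○●○●
●·●·○◆○●
◇··■·○■●
░○·○○·●·

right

●○●◇◇░░
●○○■●·░
○○●○●●░
·○●◆●●░
■·○■●●░
○○·●··░
░░░░░░░

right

○●◇◇░░░
○○■●·◇░
○●○●●·░
○●○◆●●░
·○■●●●░
○·●··■░
░░░░░░░

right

●◇◇░░░░
○■●·◇○░
●○●●·◇░
●○●◆●●░
○■●●●◇░
·●··■○░
░░░░░░░

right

◇◇░░░░░
■●·◇○○░
○●●·◇●░
○●●◆●○░
■●●●◇●░
●··■○■░
░░░░░░░

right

◇░░░░░░
●·◇○○·░
●●·◇●·░
●●●◆○●░
●●●◇●○░
··■○■●░
░░░░░░░

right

░░░░░░░
·◇○○··░
●·◇●·◇░
●●●◆●●░
●●◇●○○░
·■○■●●░
░░░░░░░

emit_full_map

░◇●◇○●◇·░░░░░░
■·■◇●■●·░░░░░░
●·◇●○●◇◇░░░░░░
··●●○○■●·◇○○··
●◇●○○●○●●·◇●·◇
●·●·○●○●●●●◆●●
◇··■·○■●●●◇●○○
░○·○○·●··■○■●●

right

░░░░░░░
◇○○···░
·◇●·◇·░
●●○◆●·░
●◇●○○●░
■○■●●○░
░░░░░░░

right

░░░░░░░
○○···○░
◇●·◇·○░
●○●◆·○░
◇●○○●○░
○■●●○◇░
░░░░░░░

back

○○···○░
◇●·◇·○░
●○●●·○░
◇●○◆●○░
○■●●○◇░
░○··○●░
░░░░░░░

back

◇●·◇·○░
●○●●·○░
◇●○○●○░
○■●◆○◇░
░○··○●░
░●○··◇░
░░░░░░░

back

●○●●·○░
◇●○○●○░
○■●●○◇░
░○·◆○●░
░●○··◇░
░○■■○·░
░░░░░░░

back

◇●○○●○░
○■●●○◇░
░○··○●░
░●○◆·◇░
░○■■○·░
░○◇●○●░
░░░░░░░

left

●◇●○○●○
■○■●●○◇
░●○··○●
░○●◆··◇
░●○■■○·
░○○◇●○●
░░░░░░░

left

●●◇●○○●
·■○■●●○
░○●○··○
░■○◆○··
░·●○■■○
░○○○◇●○
░░░░░░░

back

·■○■●●○
░○●○··○
░■○●○··
░·●◆■■○
░○○○◇●○
░··◇○○░
░░░░░░░

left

··■○■●●
░○○●○··
░●■○●○·
░○·◆○■■
░○○○○◇●
░○··◇○○
░░░░░░░

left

●··■○■●
░●○○●○·
░○●■○●○
░·○◆●○■
░○○○○○◇
░·○··◇○
░░░░░░░

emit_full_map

░◇●◇○●◇·░░░░░░░░
■·■◇●■●·░░░░░░░░
●·◇●○●◇◇░░░░░░░░
··●●○○■●·◇○○···○
●◇●○○●○●●·◇●·◇·○
●·●·○●○●●●●○●●·○
◇··■·○■●●●◇●○○●○
░○·○○·●··■○■●●○◇
░░░░░░░●○○●○··○●
░░░░░░░○●■○●○··◇
░░░░░░░·○◆●○■■○·
░░░░░░░○○○○○◇●○●
░░░░░░░·○··◇○○░░


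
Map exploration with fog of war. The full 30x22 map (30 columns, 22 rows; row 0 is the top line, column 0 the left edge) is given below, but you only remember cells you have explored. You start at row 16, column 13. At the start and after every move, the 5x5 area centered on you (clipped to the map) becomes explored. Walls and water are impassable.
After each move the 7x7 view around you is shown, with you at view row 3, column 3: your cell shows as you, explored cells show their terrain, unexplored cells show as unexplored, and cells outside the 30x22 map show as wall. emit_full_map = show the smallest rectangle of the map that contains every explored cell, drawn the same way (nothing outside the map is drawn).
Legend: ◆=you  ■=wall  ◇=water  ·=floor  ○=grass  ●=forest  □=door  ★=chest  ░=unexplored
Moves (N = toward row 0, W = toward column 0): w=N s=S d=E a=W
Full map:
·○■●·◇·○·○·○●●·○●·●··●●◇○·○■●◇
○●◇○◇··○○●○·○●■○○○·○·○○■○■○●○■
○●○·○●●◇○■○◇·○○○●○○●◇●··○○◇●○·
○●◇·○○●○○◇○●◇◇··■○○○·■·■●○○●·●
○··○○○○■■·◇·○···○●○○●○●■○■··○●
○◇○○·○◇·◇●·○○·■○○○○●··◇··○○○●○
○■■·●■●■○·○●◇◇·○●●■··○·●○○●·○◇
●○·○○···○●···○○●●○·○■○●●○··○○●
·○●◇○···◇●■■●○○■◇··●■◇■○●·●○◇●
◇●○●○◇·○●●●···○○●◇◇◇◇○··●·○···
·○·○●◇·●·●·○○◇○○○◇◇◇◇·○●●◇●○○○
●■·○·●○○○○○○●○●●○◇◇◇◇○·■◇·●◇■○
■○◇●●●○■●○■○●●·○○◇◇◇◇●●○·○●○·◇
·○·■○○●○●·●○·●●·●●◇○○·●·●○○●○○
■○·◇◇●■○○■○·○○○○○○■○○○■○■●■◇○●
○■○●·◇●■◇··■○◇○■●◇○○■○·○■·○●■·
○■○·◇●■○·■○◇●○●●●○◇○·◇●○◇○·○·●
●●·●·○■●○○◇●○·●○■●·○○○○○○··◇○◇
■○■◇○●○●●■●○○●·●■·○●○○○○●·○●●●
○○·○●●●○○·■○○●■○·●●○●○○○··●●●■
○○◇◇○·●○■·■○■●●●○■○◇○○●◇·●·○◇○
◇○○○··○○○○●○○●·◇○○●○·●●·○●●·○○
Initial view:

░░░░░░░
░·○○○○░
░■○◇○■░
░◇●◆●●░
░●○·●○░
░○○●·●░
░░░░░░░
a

░░░░░░░
░○·○○○○
░·■○◇○■
░○◇◆○●●
░◇●○·●○
░●○○●·●
░░░░░░░

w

░░░░░░░
░●○·●●░
░○·○○○○
░·■◆◇○■
░○◇●○●●
░◇●○·●○
░●○○●·●

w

░░░░░░░
░■○●●·░
░●○·●●░
░○·◆○○○
░·■○◇○■
░○◇●○●●
░◇●○·●○

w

░░░░░░░
░○○●○●░
░■○●●·░
░●○◆●●░
░○·○○○○
░·■○◇○■
░○◇●○●●

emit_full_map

○○●○●░
■○●●·░
●○◆●●░
○·○○○○
·■○◇○■
○◇●○●●
◇●○·●○
●○○●·●

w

░░░░░░░
░·○○◇○░
░○○●○●░
░■○◆●·░
░●○·●●░
░○·○○○○
░·■○◇○■

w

░░░░░░░
░●···○░
░·○○◇○░
░○○◆○●░
░■○●●·░
░●○·●●░
░○·○○○○

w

░░░░░░░
░■■●○○░
░●···○░
░·○◆◇○░
░○○●○●░
░■○●●·░
░●○·●●░

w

░░░░░░░
░···○○░
░■■●○○░
░●·◆·○░
░·○○◇○░
░○○●○●░
░■○●●·░

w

░░░░░░░
░○●◇◇·░
░···○○░
░■■◆○○░
░●···○░
░·○○◇○░
░○○●○●░

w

░░░░░░░
░·○○·■░
░○●◇◇·░
░··◆○○░
░■■●○○░
░●···○░
░·○○◇○░

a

░░░░░░░
░●·○○·■
░·○●◇◇·
░●·◆·○○
░●■■●○○
░●●···○
░░·○○◇○

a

░░░░░░░
░◇●·○○·
░○·○●◇◇
░○●◆··○
░◇●■■●○
░●●●···
░░░·○○◇

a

░░░░░░░
░·◇●·○○
░■○·○●◇
░·○◆···
░·◇●■■●
░○●●●··
░░░░·○○

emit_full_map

·◇●·○○·■░
■○·○●◇◇·░
·○◆···○○░
·◇●■■●○○░
○●●●···○░
░░░·○○◇○░
░░░○○●○●░
░░░■○●●·░
░░░●○·●●░
░░░○·○○○○
░░░·■○◇○■
░░░○◇●○●●
░░░◇●○·●○
░░░●○○●·●

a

░░░░░░░
░◇·◇●·○
░●■○·○●
░··◆●··
░··◇●■■
░·○●●●·
░░░░░·○

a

░░░░░░░
░○◇·◇●·
░■●■○·○
░··◆○●·
░···◇●■
░◇·○●●●
░░░░░░·

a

░░░░░░░
░·○◇·◇●
░●■●■○·
░○·◆·○●
░○···◇●
░○◇·○●●
░░░░░░░

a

░░░░░░░
░○·○◇·◇
░·●■●■○
░○○◆··○
░◇○···◇
░●○◇·○●
░░░░░░░

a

░░░░░░░
░○○·○◇·
░■·●■●■
░·○◆···
░●◇○···
░○●○◇·○
░░░░░░░

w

░░░░░░░
░·○○○○░
░○○·○◇·
░■·◆■●■
░·○○···
░●◇○···
░○●○◇·○

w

░░░░░░░
░◇·○○●░
░·○○○○░
░○○◆○◇·
░■·●■●■
░·○○···
░●◇○···

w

░░░░░░░
░○·○●●░
░◇·○○●░
░·○◆○○░
░○○·○◇·
░■·●■●■
░·○○···

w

░░░░░░░
░◇○◇··░
░○·○●●░
░◇·◆○●░
░·○○○○░
░○○·○◇·
░■·●■●■

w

■■■■■■■
░■●·◇·░
░◇○◇··░
░○·◆●●░
░◇·○○●░
░·○○○○░
░○○·○◇·

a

■■■■■■■
░○■●·◇·
░●◇○◇··
░●○◆○●●
░●◇·○○●
░··○○○○
░░○○·○◇

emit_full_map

○■●·◇·░░░░░░░░░
●◇○◇··░░░░░░░░░
●○◆○●●░░░░░░░░░
●◇·○○●░░░░░░░░░
··○○○○░░░░░░░░░
░○○·○◇·◇●·○○·■░
░■·●■●■○·○●◇◇·░
░·○○···○●···○○░
░●◇○···◇●■■●○○░
░○●○◇·○●●●···○░
░░░░░░░░░·○○◇○░
░░░░░░░░░○○●○●░
░░░░░░░░░■○●●·░
░░░░░░░░░●○·●●░
░░░░░░░░░○·○○○○
░░░░░░░░░·■○◇○■
░░░░░░░░░○◇●○●●
░░░░░░░░░◇●○·●○
░░░░░░░░░●○○●·●

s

░○■●·◇·
░●◇○◇··
░●○·○●●
░●◇◆○○●
░··○○○○
░◇○○·○◇
░░■·●■●

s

░●◇○◇··
░●○·○●●
░●◇·○○●
░··◆○○○
░◇○○·○◇
░■■·●■●
░░·○○··

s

░●○·○●●
░●◇·○○●
░··○○○○
░◇○◆·○◇
░■■·●■●
░○·○○··
░░●◇○··

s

░●◇·○○●
░··○○○○
░◇○○·○◇
░■■◆●■●
░○·○○··
░○●◇○··
░░○●○◇·

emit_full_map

○■●·◇·░░░░░░░░░
●◇○◇··░░░░░░░░░
●○·○●●░░░░░░░░░
●◇·○○●░░░░░░░░░
··○○○○░░░░░░░░░
◇○○·○◇·◇●·○○·■░
■■◆●■●■○·○●◇◇·░
○·○○···○●···○○░
○●◇○···◇●■■●○○░
░○●○◇·○●●●···○░
░░░░░░░░░·○○◇○░
░░░░░░░░░○○●○●░
░░░░░░░░░■○●●·░
░░░░░░░░░●○·●●░
░░░░░░░░░○·○○○○
░░░░░░░░░·■○◇○■
░░░░░░░░░○◇●○●●
░░░░░░░░░◇●○·●○
░░░░░░░░░●○○●·●
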